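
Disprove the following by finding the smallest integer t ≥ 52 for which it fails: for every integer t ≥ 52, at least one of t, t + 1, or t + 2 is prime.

For t = 52, 53 the conclusion holds.
t = 54: 54 = 2 × 27; 55 = 5 × 11; 56 = 2 × 28 — all composite.

t = 54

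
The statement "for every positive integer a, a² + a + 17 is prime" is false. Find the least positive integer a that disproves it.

A counterexample is any positive integer a such that a² + a + 17 is not prime; we check each in order.
The first 15 eligible values, up to a = 15, all satisfy the conclusion.
a = 16: a² + a + 17 = 289 = 17 × 17, composite.

a = 16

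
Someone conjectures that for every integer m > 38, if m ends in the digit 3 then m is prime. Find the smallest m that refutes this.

m = 63

We need the least integer m > 38 for which m ends in the digit 3 but m is not prime.
For m = 43, 53 the conclusion holds.
m = 63: 63 ends in 3; 63 = 3 × 21, composite.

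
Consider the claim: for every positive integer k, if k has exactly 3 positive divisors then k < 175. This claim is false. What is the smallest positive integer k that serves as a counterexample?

For k = 4, 9, 25, 49, 121, 169 the conclusion holds.
k = 289: τ(289) = 3; 289 ≥ 175.

k = 289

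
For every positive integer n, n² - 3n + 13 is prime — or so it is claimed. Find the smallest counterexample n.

We need the least positive integer n for which n² - 3n + 13 is not prime.
For n = 1, 2, 3, 4, …, 9, 10, 11 the conclusion holds.
n = 12: n² - 3n + 13 = 121 = 11 × 11, composite.

n = 12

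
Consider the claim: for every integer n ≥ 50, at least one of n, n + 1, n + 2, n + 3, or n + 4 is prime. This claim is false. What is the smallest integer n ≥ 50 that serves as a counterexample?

n = 54

We need the least integer n ≥ 50 for which n, n + 1, n + 2, n + 3, n + 4 are all composite.
For n = 50, 51, 52, 53 the conclusion holds.
n = 54: 54 = 2 × 27; 55 = 5 × 11; 56 = 2 × 28; 57 = 3 × 19; 58 = 2 × 29 — all composite.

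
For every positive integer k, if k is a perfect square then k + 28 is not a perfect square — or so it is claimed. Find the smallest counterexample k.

k = 36

We need the least positive integer k for which k is a perfect square but k + 28 is a perfect square.
For k = 1, 4, 9, 16, 25 the conclusion holds.
k = 36: 36 = 6² and 36 + 28 = 64 = 8².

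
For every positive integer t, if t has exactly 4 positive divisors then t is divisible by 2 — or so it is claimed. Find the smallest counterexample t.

t = 15

We need the least positive integer t for which t has exactly 4 positive divisors but t is not divisible by 2.
The first 4 eligible values, up to t = 14, all satisfy the conclusion.
t = 15: τ(15) = 4; 15 mod 2 = 1.
Hence t = 15 is a counterexample.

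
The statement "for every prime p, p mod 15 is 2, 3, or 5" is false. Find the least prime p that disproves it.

p = 7

p = 2: 2 mod 15 = 2.
p = 3: 3 mod 15 = 3.
p = 5: 5 mod 15 = 5.
p = 7: 7 mod 15 = 7 — not in {2, 3, 5}.
Thus p = 7 disproves the claim, and no smaller p works.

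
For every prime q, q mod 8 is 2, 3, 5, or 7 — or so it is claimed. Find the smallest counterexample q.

q = 17

q = 2: 2 mod 8 = 2.
q = 3: 3 mod 8 = 3.
q = 5: 5 mod 8 = 5.
q = 7: 7 mod 8 = 7.
q = 11: 11 mod 8 = 3.
q = 13: 13 mod 8 = 5.
q = 17: 17 mod 8 = 1 — not in {2, 3, 5, 7}.
So q = 17 is the smallest counterexample.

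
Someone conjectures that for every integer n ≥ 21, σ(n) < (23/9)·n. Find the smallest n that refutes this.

A counterexample is any integer n ≥ 21 such that the claim fails; we check each in order.
For n = 21, 22, 23, 24, …, 45, 46, 47 the conclusion holds.
n = 48: σ(48) = 124; 124 ≥ 368/3.

n = 48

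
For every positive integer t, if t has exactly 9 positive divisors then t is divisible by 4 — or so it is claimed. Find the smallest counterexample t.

t = 225

We need the least positive integer t for which t has exactly 9 positive divisors but t is not divisible by 4.
t = 36: τ(36) = 9; 36 mod 4 = 0.
t = 100: τ(100) = 9; 100 mod 4 = 0.
t = 196: τ(196) = 9; 196 mod 4 = 0.
t = 225: τ(225) = 9; 225 mod 4 = 1.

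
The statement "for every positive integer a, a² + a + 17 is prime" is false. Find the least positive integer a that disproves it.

For a = 1, 2, 3, 4, …, 13, 14, 15 the conclusion holds.
a = 16: a² + a + 17 = 289 = 17 × 17, composite.

a = 16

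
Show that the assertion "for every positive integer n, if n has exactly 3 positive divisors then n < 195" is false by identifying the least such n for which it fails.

For n = 4, 9, 25, 49, 121, 169 the conclusion holds.
n = 289: τ(289) = 3; 289 ≥ 195.

n = 289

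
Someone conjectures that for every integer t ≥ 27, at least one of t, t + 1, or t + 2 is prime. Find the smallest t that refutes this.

A counterexample is any integer t ≥ 27 such that t, t + 1, t + 2 are all composite; we check each in order.
t = 27: 29 is prime.
t = 28: 29 is prime.
t = 29: 29 is prime.
t = 30: 31 is prime.
t = 31: 31 is prime.
t = 32: 32 = 2 × 16; 33 = 3 × 11; 34 = 2 × 17 — all composite.

t = 32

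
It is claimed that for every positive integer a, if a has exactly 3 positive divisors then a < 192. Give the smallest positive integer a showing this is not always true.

a = 289

a = 4: τ(4) = 3; 4 < 192.
a = 9: τ(9) = 3; 9 < 192.
a = 25: τ(25) = 3; 25 < 192.
a = 49: τ(49) = 3; 49 < 192.
a = 121: τ(121) = 3; 121 < 192.
a = 169: τ(169) = 3; 169 < 192.
a = 289: τ(289) = 3; 289 ≥ 192.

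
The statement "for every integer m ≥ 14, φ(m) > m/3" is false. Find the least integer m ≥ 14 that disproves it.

m = 18

m = 14: φ(14) = 6 and 14/3 = 14/3, so φ(14) > 14/3.
m = 15: φ(15) = 8 and 15/3 = 5, so φ(15) > 15/3.
m = 16: φ(16) = 8 and 16/3 = 16/3, so φ(16) > 16/3.
m = 17: φ(17) = 16 and 17/3 = 17/3, so φ(17) > 17/3.
m = 18: φ(18) = 6 and 18/3 = 6, so φ(18) ≤ 18/3.
Hence m = 18 is a counterexample.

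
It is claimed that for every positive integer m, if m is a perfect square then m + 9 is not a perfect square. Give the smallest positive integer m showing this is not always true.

m = 16

m = 1: 1 + 9 = 10, not a perfect square.
m = 4: 4 + 9 = 13, not a perfect square.
m = 9: 9 + 9 = 18, not a perfect square.
m = 16: 16 = 4² and 16 + 9 = 25 = 5².
Thus m = 16 disproves the claim, and no smaller m works.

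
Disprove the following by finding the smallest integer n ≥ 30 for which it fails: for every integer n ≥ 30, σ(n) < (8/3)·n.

The first 30 eligible values, up to n = 59, all satisfy the conclusion.
n = 60: σ(60) = 168; 168 ≥ 160.
Thus n = 60 disproves the claim, and no smaller n works.

n = 60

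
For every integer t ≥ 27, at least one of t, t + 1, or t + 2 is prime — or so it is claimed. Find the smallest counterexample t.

t = 32

A counterexample is any integer t ≥ 27 such that t, t + 1, t + 2 are all composite; we check each in order.
t = 27: 29 is prime.
t = 28: 29 is prime.
t = 29: 29 is prime.
t = 30: 31 is prime.
t = 31: 31 is prime.
t = 32: 32 = 2 × 16; 33 = 3 × 11; 34 = 2 × 17 — all composite.
So t = 32 is the smallest counterexample.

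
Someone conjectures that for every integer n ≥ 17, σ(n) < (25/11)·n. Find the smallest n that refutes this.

The first 7 eligible values, up to n = 23, all satisfy the conclusion.
n = 24: σ(24) = 60; 60 ≥ 600/11.
So n = 24 is the smallest counterexample.

n = 24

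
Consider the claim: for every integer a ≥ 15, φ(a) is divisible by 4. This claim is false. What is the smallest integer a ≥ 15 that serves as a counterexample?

a = 18

For a = 15, 16, 17 the conclusion holds.
a = 18: φ(18) = 6; 6 mod 4 = 2.
Hence a = 18 is a counterexample.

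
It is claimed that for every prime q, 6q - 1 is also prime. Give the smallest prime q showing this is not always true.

q = 11

A counterexample is any prime q such that 6q - 1 is not prime; we check each in order.
The first 4 eligible values, up to q = 7, all satisfy the conclusion.
q = 11: 6q - 1 = 65 = 5 × 13, not prime.
Hence q = 11 is a counterexample.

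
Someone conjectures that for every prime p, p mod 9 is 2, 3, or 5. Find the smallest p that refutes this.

p = 7

We need the least prime p for which the claim fails.
p = 2: 2 mod 9 = 2.
p = 3: 3 mod 9 = 3.
p = 5: 5 mod 9 = 5.
p = 7: 7 mod 9 = 7 — not in {2, 3, 5}.
Thus p = 7 disproves the claim, and no smaller p works.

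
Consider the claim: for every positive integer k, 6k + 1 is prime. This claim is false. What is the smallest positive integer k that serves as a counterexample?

k = 4

We need the least positive integer k for which 6k + 1 is not prime.
k = 1: 6k + 1 = 7, prime.
k = 2: 6k + 1 = 13, prime.
k = 3: 6k + 1 = 19, prime.
k = 4: 6k + 1 = 25 = 5 × 5, composite.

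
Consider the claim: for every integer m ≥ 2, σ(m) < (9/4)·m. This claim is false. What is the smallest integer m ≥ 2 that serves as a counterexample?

Check each integer m ≥ 2 in order until the claim fails.
For m = 2, 3, 4, 5, 6, 7, 8, 9, 10, 11 the conclusion holds.
m = 12: σ(12) = 28; 28 ≥ 27.
So m = 12 is the smallest counterexample.

m = 12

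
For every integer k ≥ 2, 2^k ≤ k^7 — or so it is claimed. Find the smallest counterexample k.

k = 37

We need the least integer k ≥ 2 for which 2^k > k^7.
The first 35 eligible values, up to k = 36, all satisfy the conclusion.
k = 37: 2^k = 137438953472 and k^7 = 94931877133, so 137438953472 > 94931877133.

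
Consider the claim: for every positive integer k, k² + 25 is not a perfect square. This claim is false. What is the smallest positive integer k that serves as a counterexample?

A counterexample is any positive integer k such that k² + 25 is a perfect square; we check each in order.
The first 11 eligible values, up to k = 11, all satisfy the conclusion.
k = 12: 12² + 25 = 169 = 13², a perfect square.
Thus k = 12 disproves the claim, and no smaller k works.

k = 12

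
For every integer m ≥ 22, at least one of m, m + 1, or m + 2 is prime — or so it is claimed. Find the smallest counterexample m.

m = 24

For m = 22, 23 the conclusion holds.
m = 24: 24 = 2 × 12; 25 = 5 × 5; 26 = 2 × 13 — all composite.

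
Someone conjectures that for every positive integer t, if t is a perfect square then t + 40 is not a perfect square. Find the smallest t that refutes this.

We need the least positive integer t for which t is a perfect square but t + 40 is a perfect square.
t = 1: 1 + 40 = 41, not a perfect square.
t = 4: 4 + 40 = 44, not a perfect square.
t = 9: 9 = 3² and 9 + 40 = 49 = 7².
So t = 9 is the smallest counterexample.

t = 9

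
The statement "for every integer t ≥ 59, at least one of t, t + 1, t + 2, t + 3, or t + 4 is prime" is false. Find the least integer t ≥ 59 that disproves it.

t = 62

t = 59: 59 is prime.
t = 60: 61 is prime.
t = 61: 61 is prime.
t = 62: 62 = 2 × 31; 63 = 3 × 21; 64 = 2 × 32; 65 = 5 × 13; 66 = 2 × 33 — all composite.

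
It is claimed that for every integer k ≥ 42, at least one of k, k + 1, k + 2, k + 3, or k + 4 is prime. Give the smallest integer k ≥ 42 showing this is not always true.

k = 48

We need the least integer k ≥ 42 for which k, k + 1, k + 2, k + 3, k + 4 are all composite.
k = 42: 43 is prime.
k = 43: 43 is prime.
k = 44: 47 is prime.
k = 45: 47 is prime.
k = 46: 47 is prime.
k = 47: 47 is prime.
k = 48: 48 = 2 × 24; 49 = 7 × 7; 50 = 2 × 25; 51 = 3 × 17; 52 = 2 × 26 — all composite.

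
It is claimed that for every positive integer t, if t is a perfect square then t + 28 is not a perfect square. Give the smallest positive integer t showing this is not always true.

Check each positive integer t in order until t is a perfect square but t + 28 is a perfect square.
For t = 1, 4, 9, 16, 25 the conclusion holds.
t = 36: 36 = 6² and 36 + 28 = 64 = 8².
Hence t = 36 is a counterexample.

t = 36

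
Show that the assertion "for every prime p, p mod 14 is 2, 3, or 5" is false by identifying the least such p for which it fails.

Check each prime p in order until the claim fails.
For p = 2, 3, 5 the conclusion holds.
p = 7: 7 mod 14 = 7 — not in {2, 3, 5}.

p = 7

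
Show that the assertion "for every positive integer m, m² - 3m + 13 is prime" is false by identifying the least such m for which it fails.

m = 12

Check each positive integer m in order until m² - 3m + 13 is not prime.
For m = 1, 2, 3, 4, …, 9, 10, 11 the conclusion holds.
m = 12: m² - 3m + 13 = 121 = 11 × 11, composite.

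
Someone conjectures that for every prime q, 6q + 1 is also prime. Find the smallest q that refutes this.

We need the least prime q for which 6q + 1 is not prime.
The first 7 eligible values, up to q = 17, all satisfy the conclusion.
q = 19: 6q + 1 = 115 = 5 × 23, not prime.
Hence q = 19 is a counterexample.

q = 19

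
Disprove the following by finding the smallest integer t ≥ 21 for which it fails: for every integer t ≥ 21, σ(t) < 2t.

Check each integer t ≥ 21 in order until the claim fails.
t = 21: σ(21) = 32; 32 < 42.
t = 22: σ(22) = 36; 36 < 44.
t = 23: σ(23) = 24; 24 < 46.
t = 24: σ(24) = 60; 60 ≥ 48.
Thus t = 24 disproves the claim, and no smaller t works.

t = 24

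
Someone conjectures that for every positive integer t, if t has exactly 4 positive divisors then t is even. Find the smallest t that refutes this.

t = 15

A counterexample is any positive integer t such that t has exactly 4 positive divisors but t is odd; we check each in order.
For t = 6, 8, 10, 14 the conclusion holds.
t = 15: divisors of 15: 1, 3, 5, 15; 15 is odd.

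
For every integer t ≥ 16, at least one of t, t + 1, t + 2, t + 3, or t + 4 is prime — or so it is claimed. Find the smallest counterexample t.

The first 8 eligible values, up to t = 23, all satisfy the conclusion.
t = 24: 24 = 2 × 12; 25 = 5 × 5; 26 = 2 × 13; 27 = 3 × 9; 28 = 2 × 14 — all composite.

t = 24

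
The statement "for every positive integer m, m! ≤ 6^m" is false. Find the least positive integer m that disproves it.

m = 14

For m = 1, 2, 3, 4, …, 11, 12, 13 the conclusion holds.
m = 14: m! = 87178291200 and 6^m = 78364164096, so 87178291200 > 78364164096.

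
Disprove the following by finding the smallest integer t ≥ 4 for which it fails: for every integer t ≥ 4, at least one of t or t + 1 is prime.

t = 8

We need the least integer t ≥ 4 for which t, t + 1 are both composite.
The first 4 eligible values, up to t = 7, all satisfy the conclusion.
t = 8: 8 = 2 × 4; 9 = 3 × 3 — both composite.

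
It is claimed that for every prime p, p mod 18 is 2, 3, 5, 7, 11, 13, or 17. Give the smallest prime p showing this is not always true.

p = 19

A counterexample is any prime p such that the claim fails; we check each in order.
For p = 2, 3, 5, 7, 11, 13, 17 the conclusion holds.
p = 19: 19 mod 18 = 1 — not in {2, 3, 5, 7, 11, 13, 17}.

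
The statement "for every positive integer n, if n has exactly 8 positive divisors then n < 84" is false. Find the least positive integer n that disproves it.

n = 88

A counterexample is any positive integer n such that n has exactly 8 positive divisors but the claim fails; we check each in order.
For n = 24, 30, 40, 42, 54, 56, 66, 70, 78 the conclusion holds.
n = 88: τ(88) = 8; 88 ≥ 84.
Hence n = 88 is a counterexample.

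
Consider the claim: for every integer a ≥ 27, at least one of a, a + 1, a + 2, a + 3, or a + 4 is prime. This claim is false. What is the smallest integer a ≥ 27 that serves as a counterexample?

The first 5 eligible values, up to a = 31, all satisfy the conclusion.
a = 32: 32 = 2 × 16; 33 = 3 × 11; 34 = 2 × 17; 35 = 5 × 7; 36 = 2 × 18 — all composite.

a = 32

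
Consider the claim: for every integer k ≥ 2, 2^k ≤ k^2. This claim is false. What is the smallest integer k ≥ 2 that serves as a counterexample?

k = 5

A counterexample is any integer k ≥ 2 such that 2^k > k^2; we check each in order.
k = 2: 2^k = 4 and k^2 = 4, so 4 ≤ 4.
k = 3: 2^k = 8 and k^2 = 9, so 8 ≤ 9.
k = 4: 2^k = 16 and k^2 = 16, so 16 ≤ 16.
k = 5: 2^k = 32 and k^2 = 25, so 32 > 25.
So k = 5 is the smallest counterexample.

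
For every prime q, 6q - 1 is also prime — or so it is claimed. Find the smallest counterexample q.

q = 11

Check each prime q in order until 6q - 1 is not prime.
q = 2: 6q - 1 = 11, prime.
q = 3: 6q - 1 = 17, prime.
q = 5: 6q - 1 = 29, prime.
q = 7: 6q - 1 = 41, prime.
q = 11: 6q - 1 = 65 = 5 × 13, not prime.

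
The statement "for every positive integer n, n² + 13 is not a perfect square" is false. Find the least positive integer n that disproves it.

n = 6

n = 1: 1² + 13 = 14, not a perfect square.
n = 2: 2² + 13 = 17, not a perfect square.
n = 3: 3² + 13 = 22, not a perfect square.
n = 4: 4² + 13 = 29, not a perfect square.
n = 5: 5² + 13 = 38, not a perfect square.
n = 6: 6² + 13 = 49 = 7², a perfect square.
So n = 6 is the smallest counterexample.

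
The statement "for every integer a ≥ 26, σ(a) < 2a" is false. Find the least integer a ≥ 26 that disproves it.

A counterexample is any integer a ≥ 26 such that the claim fails; we check each in order.
For a = 26, 27 the conclusion holds.
a = 28: σ(28) = 56; 56 ≥ 56.
Hence a = 28 is a counterexample.

a = 28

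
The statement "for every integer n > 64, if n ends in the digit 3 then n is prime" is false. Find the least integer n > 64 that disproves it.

We need the least integer n > 64 for which n ends in the digit 3 but n is not prime.
n = 73: 73 ends in 3 and is prime.
n = 83: 83 ends in 3 and is prime.
n = 93: 93 ends in 3; 93 = 3 × 31, composite.

n = 93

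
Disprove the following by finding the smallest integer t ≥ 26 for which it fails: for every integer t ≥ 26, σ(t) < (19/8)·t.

t = 30

t = 26: σ(26) = 42; 42 < 247/4.
t = 27: σ(27) = 40; 40 < 513/8.
t = 28: σ(28) = 56; 56 < 133/2.
t = 29: σ(29) = 30; 30 < 551/8.
t = 30: σ(30) = 72; 72 ≥ 285/4.
So t = 30 is the smallest counterexample.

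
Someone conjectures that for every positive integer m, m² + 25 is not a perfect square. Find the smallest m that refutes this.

Check each positive integer m in order until m² + 25 is a perfect square.
The first 11 eligible values, up to m = 11, all satisfy the conclusion.
m = 12: 12² + 25 = 169 = 13², a perfect square.
Hence m = 12 is a counterexample.

m = 12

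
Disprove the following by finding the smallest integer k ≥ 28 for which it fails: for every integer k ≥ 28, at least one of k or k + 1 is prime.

k = 32

A counterexample is any integer k ≥ 28 such that k, k + 1 are both composite; we check each in order.
k = 28: 29 is prime.
k = 29: 29 is prime.
k = 30: 31 is prime.
k = 31: 31 is prime.
k = 32: 32 = 2 × 16; 33 = 3 × 11 — both composite.
Thus k = 32 disproves the claim, and no smaller k works.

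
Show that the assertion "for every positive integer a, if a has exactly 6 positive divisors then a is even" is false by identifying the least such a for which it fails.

a = 45

Check each positive integer a in order until a has exactly 6 positive divisors but a is odd.
The first 6 eligible values, up to a = 44, all satisfy the conclusion.
a = 45: divisors of 45: 1, 3, 5, 9, 15, 45; 45 is odd.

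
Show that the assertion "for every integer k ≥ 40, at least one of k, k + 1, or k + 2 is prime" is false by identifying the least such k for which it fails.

Check each integer k ≥ 40 in order until k, k + 1, k + 2 are all composite.
For k = 40, 41, 42, 43 the conclusion holds.
k = 44: 44 = 2 × 22; 45 = 3 × 15; 46 = 2 × 23 — all composite.
So k = 44 is the smallest counterexample.

k = 44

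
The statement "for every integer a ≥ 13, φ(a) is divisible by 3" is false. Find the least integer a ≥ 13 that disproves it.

A counterexample is any integer a ≥ 13 such that φ(a) is not divisible by 3; we check each in order.
For a = 13, 14 the conclusion holds.
a = 15: φ(15) = 8; 8 mod 3 = 2.

a = 15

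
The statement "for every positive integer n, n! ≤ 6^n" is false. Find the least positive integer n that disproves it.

We need the least positive integer n for which n! > 6^n.
For n = 1, 2, 3, 4, …, 11, 12, 13 the conclusion holds.
n = 14: n! = 87178291200 and 6^n = 78364164096, so 87178291200 > 78364164096.
Hence n = 14 is a counterexample.

n = 14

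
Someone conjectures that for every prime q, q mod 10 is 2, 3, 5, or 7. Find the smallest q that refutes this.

q = 2: 2 mod 10 = 2.
q = 3: 3 mod 10 = 3.
q = 5: 5 mod 10 = 5.
q = 7: 7 mod 10 = 7.
q = 11: 11 mod 10 = 1 — not in {2, 3, 5, 7}.
Thus q = 11 disproves the claim, and no smaller q works.

q = 11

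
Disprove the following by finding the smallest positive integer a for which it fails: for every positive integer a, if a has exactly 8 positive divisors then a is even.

Check each positive integer a in order until a has exactly 8 positive divisors but a is odd.
The first 12 eligible values, up to a = 104, all satisfy the conclusion.
a = 105: divisors of 105: 1, 3, 5, 7, 15, 21, 35, 105; 105 is odd.
So a = 105 is the smallest counterexample.

a = 105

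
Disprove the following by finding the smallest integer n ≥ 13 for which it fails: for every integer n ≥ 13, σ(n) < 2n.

n = 18

A counterexample is any integer n ≥ 13 such that the claim fails; we check each in order.
n = 13: σ(13) = 14; 14 < 26.
n = 14: σ(14) = 24; 24 < 28.
n = 15: σ(15) = 24; 24 < 30.
n = 16: σ(16) = 31; 31 < 32.
n = 17: σ(17) = 18; 18 < 34.
n = 18: σ(18) = 39; 39 ≥ 36.
Thus n = 18 disproves the claim, and no smaller n works.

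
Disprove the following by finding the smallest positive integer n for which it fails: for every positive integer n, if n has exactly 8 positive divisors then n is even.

A counterexample is any positive integer n such that n has exactly 8 positive divisors but n is odd; we check each in order.
The first 12 eligible values, up to n = 104, all satisfy the conclusion.
n = 105: divisors of 105: 1, 3, 5, 7, 15, 21, 35, 105; 105 is odd.
Thus n = 105 disproves the claim, and no smaller n works.

n = 105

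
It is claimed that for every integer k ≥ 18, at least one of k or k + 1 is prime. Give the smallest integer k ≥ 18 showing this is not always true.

Check each integer k ≥ 18 in order until k, k + 1 are both composite.
k = 18: 19 is prime.
k = 19: 19 is prime.
k = 20: 20 = 2 × 10; 21 = 3 × 7 — both composite.
So k = 20 is the smallest counterexample.

k = 20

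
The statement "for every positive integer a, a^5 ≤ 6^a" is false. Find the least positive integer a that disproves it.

For a = 1, 2 the conclusion holds.
a = 3: a^5 = 243 and 6^a = 216, so 243 > 216.

a = 3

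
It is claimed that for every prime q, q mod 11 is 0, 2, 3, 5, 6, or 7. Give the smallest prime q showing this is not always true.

q = 19

Check each prime q in order until the claim fails.
q = 2: 2 mod 11 = 2.
q = 3: 3 mod 11 = 3.
q = 5: 5 mod 11 = 5.
q = 7: 7 mod 11 = 7.
q = 11: 11 mod 11 = 0.
q = 13: 13 mod 11 = 2.
q = 17: 17 mod 11 = 6.
q = 19: 19 mod 11 = 8 — not in {0, 2, 3, 5, 6, 7}.
Thus q = 19 disproves the claim, and no smaller q works.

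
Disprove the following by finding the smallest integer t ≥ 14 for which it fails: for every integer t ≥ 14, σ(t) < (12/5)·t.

t = 24

For t = 14, 15, 16, 17, 18, 19, 20, 21, 22, 23 the conclusion holds.
t = 24: σ(24) = 60; 60 ≥ 288/5.
Thus t = 24 disproves the claim, and no smaller t works.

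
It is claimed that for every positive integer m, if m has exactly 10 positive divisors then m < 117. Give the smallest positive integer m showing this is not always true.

m = 162

We need the least positive integer m for which m has exactly 10 positive divisors but the claim fails.
m = 48: τ(48) = 10; 48 < 117.
m = 80: τ(80) = 10; 80 < 117.
m = 112: τ(112) = 10; 112 < 117.
m = 162: τ(162) = 10; 162 ≥ 117.
So m = 162 is the smallest counterexample.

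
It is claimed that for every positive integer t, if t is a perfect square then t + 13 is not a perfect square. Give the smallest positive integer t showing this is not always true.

A counterexample is any positive integer t such that t is a perfect square but t + 13 is a perfect square; we check each in order.
For t = 1, 4, 9, 16, 25 the conclusion holds.
t = 36: 36 = 6² and 36 + 13 = 49 = 7².
Hence t = 36 is a counterexample.

t = 36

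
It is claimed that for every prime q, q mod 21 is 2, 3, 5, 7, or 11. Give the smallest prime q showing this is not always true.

q = 13

A counterexample is any prime q such that the claim fails; we check each in order.
q = 2: 2 mod 21 = 2.
q = 3: 3 mod 21 = 3.
q = 5: 5 mod 21 = 5.
q = 7: 7 mod 21 = 7.
q = 11: 11 mod 21 = 11.
q = 13: 13 mod 21 = 13 — not in {2, 3, 5, 7, 11}.
So q = 13 is the smallest counterexample.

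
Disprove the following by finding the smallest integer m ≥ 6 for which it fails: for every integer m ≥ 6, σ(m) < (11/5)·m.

Check each integer m ≥ 6 in order until the claim fails.
m = 6: σ(6) = 12; 12 < 66/5.
m = 7: σ(7) = 8; 8 < 77/5.
m = 8: σ(8) = 15; 15 < 88/5.
m = 9: σ(9) = 13; 13 < 99/5.
m = 10: σ(10) = 18; 18 < 22.
m = 11: σ(11) = 12; 12 < 121/5.
m = 12: σ(12) = 28; 28 ≥ 132/5.

m = 12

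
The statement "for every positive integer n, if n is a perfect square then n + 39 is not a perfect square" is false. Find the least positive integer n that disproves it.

For n = 1, 4, 9, 16 the conclusion holds.
n = 25: 25 = 5² and 25 + 39 = 64 = 8².

n = 25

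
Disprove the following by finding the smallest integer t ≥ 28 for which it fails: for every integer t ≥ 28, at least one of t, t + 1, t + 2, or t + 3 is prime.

A counterexample is any integer t ≥ 28 such that t, t + 1, t + 2, t + 3 are all composite; we check each in order.
For t = 28, 29, 30, 31 the conclusion holds.
t = 32: 32 = 2 × 16; 33 = 3 × 11; 34 = 2 × 17; 35 = 5 × 7 — all composite.
So t = 32 is the smallest counterexample.

t = 32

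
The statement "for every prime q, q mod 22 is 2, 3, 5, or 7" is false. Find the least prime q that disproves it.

We need the least prime q for which the claim fails.
The first 4 eligible values, up to q = 7, all satisfy the conclusion.
q = 11: 11 mod 22 = 11 — not in {2, 3, 5, 7}.

q = 11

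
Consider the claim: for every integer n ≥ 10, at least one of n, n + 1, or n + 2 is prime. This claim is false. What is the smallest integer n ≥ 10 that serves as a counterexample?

n = 14

n = 10: 11 is prime.
n = 11: 11 is prime.
n = 12: 13 is prime.
n = 13: 13 is prime.
n = 14: 14 = 2 × 7; 15 = 3 × 5; 16 = 2 × 8 — all composite.
Thus n = 14 disproves the claim, and no smaller n works.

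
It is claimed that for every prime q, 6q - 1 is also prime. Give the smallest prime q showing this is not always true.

A counterexample is any prime q such that 6q - 1 is not prime; we check each in order.
The first 4 eligible values, up to q = 7, all satisfy the conclusion.
q = 11: 6q - 1 = 65 = 5 × 13, not prime.
So q = 11 is the smallest counterexample.

q = 11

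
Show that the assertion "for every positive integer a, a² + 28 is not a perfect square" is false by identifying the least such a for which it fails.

a = 6

For a = 1, 2, 3, 4, 5 the conclusion holds.
a = 6: 6² + 28 = 64 = 8², a perfect square.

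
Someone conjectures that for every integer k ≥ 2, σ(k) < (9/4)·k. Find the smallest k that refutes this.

A counterexample is any integer k ≥ 2 such that the claim fails; we check each in order.
For k = 2, 3, 4, 5, 6, 7, 8, 9, 10, 11 the conclusion holds.
k = 12: σ(12) = 28; 28 ≥ 27.

k = 12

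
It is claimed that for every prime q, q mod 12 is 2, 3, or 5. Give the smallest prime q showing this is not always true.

q = 7

We need the least prime q for which the claim fails.
For q = 2, 3, 5 the conclusion holds.
q = 7: 7 mod 12 = 7 — not in {2, 3, 5}.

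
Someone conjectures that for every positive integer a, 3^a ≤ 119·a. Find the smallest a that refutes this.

a = 6

Check each positive integer a in order until 3^a > 119·a.
For a = 1, 2, 3, 4, 5 the conclusion holds.
a = 6: 3^a = 729 and 119·a = 714, so 729 > 714.
Thus a = 6 disproves the claim, and no smaller a works.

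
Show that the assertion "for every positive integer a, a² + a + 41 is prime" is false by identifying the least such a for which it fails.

We need the least positive integer a for which a² + a + 41 is not prime.
The first 39 eligible values, up to a = 39, all satisfy the conclusion.
a = 40: a² + a + 41 = 1681 = 41 × 41, composite.

a = 40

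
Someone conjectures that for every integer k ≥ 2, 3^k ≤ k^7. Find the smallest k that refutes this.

k = 19

A counterexample is any integer k ≥ 2 such that 3^k > k^7; we check each in order.
For k = 2, 3, 4, 5, …, 16, 17, 18 the conclusion holds.
k = 19: 3^k = 1162261467 and k^7 = 893871739, so 1162261467 > 893871739.
So k = 19 is the smallest counterexample.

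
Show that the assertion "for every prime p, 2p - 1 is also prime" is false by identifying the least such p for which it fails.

p = 5

Check each prime p in order until 2p - 1 is not prime.
For p = 2, 3 the conclusion holds.
p = 5: 2p - 1 = 9 = 3 × 3, not prime.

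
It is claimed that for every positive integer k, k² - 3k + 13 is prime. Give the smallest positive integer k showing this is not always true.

A counterexample is any positive integer k such that k² - 3k + 13 is not prime; we check each in order.
For k = 1, 2, 3, 4, …, 9, 10, 11 the conclusion holds.
k = 12: k² - 3k + 13 = 121 = 11 × 11, composite.
Thus k = 12 disproves the claim, and no smaller k works.

k = 12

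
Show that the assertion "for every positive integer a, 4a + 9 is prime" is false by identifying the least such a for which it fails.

a = 3

We need the least positive integer a for which 4a + 9 is not prime.
For a = 1, 2 the conclusion holds.
a = 3: 4a + 9 = 21 = 3 × 7, composite.
So a = 3 is the smallest counterexample.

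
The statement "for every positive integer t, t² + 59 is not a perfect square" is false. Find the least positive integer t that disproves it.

Check each positive integer t in order until t² + 59 is a perfect square.
For t = 1, 2, 3, 4, …, 26, 27, 28 the conclusion holds.
t = 29: 29² + 59 = 900 = 30², a perfect square.
Thus t = 29 disproves the claim, and no smaller t works.

t = 29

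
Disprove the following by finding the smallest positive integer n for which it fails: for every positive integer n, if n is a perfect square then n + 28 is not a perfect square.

n = 36

We need the least positive integer n for which n is a perfect square but n + 28 is a perfect square.
n = 1: 1 + 28 = 29, not a perfect square.
n = 4: 4 + 28 = 32, not a perfect square.
n = 9: 9 + 28 = 37, not a perfect square.
n = 16: 16 + 28 = 44, not a perfect square.
n = 25: 25 + 28 = 53, not a perfect square.
n = 36: 36 = 6² and 36 + 28 = 64 = 8².
Thus n = 36 disproves the claim, and no smaller n works.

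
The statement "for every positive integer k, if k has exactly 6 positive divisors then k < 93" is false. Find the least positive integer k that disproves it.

k = 98

A counterexample is any positive integer k such that k has exactly 6 positive divisors but the claim fails; we check each in order.
For k = 12, 18, 20, 28, …, 75, 76, 92 the conclusion holds.
k = 98: τ(98) = 6; 98 ≥ 93.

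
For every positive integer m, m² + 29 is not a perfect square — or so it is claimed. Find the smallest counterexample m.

For m = 1, 2, 3, 4, …, 11, 12, 13 the conclusion holds.
m = 14: 14² + 29 = 225 = 15², a perfect square.
So m = 14 is the smallest counterexample.

m = 14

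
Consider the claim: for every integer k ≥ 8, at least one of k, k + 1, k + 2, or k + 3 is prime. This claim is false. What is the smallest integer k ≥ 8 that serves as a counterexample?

A counterexample is any integer k ≥ 8 such that k, k + 1, k + 2, k + 3 are all composite; we check each in order.
The first 16 eligible values, up to k = 23, all satisfy the conclusion.
k = 24: 24 = 2 × 12; 25 = 5 × 5; 26 = 2 × 13; 27 = 3 × 9 — all composite.
Hence k = 24 is a counterexample.

k = 24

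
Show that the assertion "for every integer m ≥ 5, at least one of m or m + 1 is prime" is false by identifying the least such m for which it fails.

For m = 5, 6, 7 the conclusion holds.
m = 8: 8 = 2 × 4; 9 = 3 × 3 — both composite.
Thus m = 8 disproves the claim, and no smaller m works.

m = 8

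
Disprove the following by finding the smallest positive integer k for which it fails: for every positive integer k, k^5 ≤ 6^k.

Check each positive integer k in order until k^5 > 6^k.
For k = 1, 2 the conclusion holds.
k = 3: k^5 = 243 and 6^k = 216, so 243 > 216.
Hence k = 3 is a counterexample.

k = 3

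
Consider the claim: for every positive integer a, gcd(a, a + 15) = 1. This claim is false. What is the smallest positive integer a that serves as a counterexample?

a = 3

Check each positive integer a in order until gcd(a, a + 15) > 1.
For a = 1, 2 the conclusion holds.
a = 3: gcd(3, 18) = 3.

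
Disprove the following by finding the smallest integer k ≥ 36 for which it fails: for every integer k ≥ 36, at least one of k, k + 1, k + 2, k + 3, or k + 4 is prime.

k = 48

For k = 36, 37, 38, 39, …, 45, 46, 47 the conclusion holds.
k = 48: 48 = 2 × 24; 49 = 7 × 7; 50 = 2 × 25; 51 = 3 × 17; 52 = 2 × 26 — all composite.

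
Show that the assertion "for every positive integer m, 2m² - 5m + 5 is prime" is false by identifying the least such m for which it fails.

We need the least positive integer m for which 2m² - 5m + 5 is not prime.
For m = 1, 2 the conclusion holds.
m = 3: 2m² - 5m + 5 = 8 = 2 × 4, composite.
Hence m = 3 is a counterexample.

m = 3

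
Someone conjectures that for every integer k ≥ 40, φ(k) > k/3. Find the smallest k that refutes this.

A counterexample is any integer k ≥ 40 such that the claim fails; we check each in order.
k = 40: φ(40) = 16 and 40/3 = 40/3, so φ(40) > 40/3.
k = 41: φ(41) = 40 and 41/3 = 41/3, so φ(41) > 41/3.
k = 42: φ(42) = 12 and 42/3 = 14, so φ(42) ≤ 42/3.

k = 42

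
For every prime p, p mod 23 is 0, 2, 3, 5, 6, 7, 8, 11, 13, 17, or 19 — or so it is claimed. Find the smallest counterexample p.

p = 37

We need the least prime p for which the claim fails.
For p = 2, 3, 5, 7, …, 23, 29, 31 the conclusion holds.
p = 37: 37 mod 23 = 14 — not in {0, 2, 3, 5, 6, 7, 8, 11, 13, 17, 19}.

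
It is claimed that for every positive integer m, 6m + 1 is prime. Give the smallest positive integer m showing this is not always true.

m = 4

Check each positive integer m in order until 6m + 1 is not prime.
For m = 1, 2, 3 the conclusion holds.
m = 4: 6m + 1 = 25 = 5 × 5, composite.
Thus m = 4 disproves the claim, and no smaller m works.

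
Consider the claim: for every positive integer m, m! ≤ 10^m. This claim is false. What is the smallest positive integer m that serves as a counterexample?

m = 25

For m = 1, 2, 3, 4, …, 22, 23, 24 the conclusion holds.
m = 25: m! = 15511210043330985984000000 and 10^m = 10000000000000000000000000, so 15511210043330985984000000 > 10000000000000000000000000.
Hence m = 25 is a counterexample.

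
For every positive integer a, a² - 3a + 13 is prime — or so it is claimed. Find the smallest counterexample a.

A counterexample is any positive integer a such that a² - 3a + 13 is not prime; we check each in order.
For a = 1, 2, 3, 4, …, 9, 10, 11 the conclusion holds.
a = 12: a² - 3a + 13 = 121 = 11 × 11, composite.
Thus a = 12 disproves the claim, and no smaller a works.

a = 12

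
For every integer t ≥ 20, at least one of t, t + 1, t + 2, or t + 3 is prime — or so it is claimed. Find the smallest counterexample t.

t = 24

A counterexample is any integer t ≥ 20 such that t, t + 1, t + 2, t + 3 are all composite; we check each in order.
t = 20: 23 is prime.
t = 21: 23 is prime.
t = 22: 23 is prime.
t = 23: 23 is prime.
t = 24: 24 = 2 × 12; 25 = 5 × 5; 26 = 2 × 13; 27 = 3 × 9 — all composite.
So t = 24 is the smallest counterexample.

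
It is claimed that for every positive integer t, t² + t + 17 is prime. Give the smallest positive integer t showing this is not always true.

t = 16

We need the least positive integer t for which t² + t + 17 is not prime.
The first 15 eligible values, up to t = 15, all satisfy the conclusion.
t = 16: t² + t + 17 = 289 = 17 × 17, composite.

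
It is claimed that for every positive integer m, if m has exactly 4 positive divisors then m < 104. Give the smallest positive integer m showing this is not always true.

A counterexample is any positive integer m such that m has exactly 4 positive divisors but the claim fails; we check each in order.
For m = 6, 8, 10, 14, …, 93, 94, 95 the conclusion holds.
m = 106: τ(106) = 4; 106 ≥ 104.
Thus m = 106 disproves the claim, and no smaller m works.

m = 106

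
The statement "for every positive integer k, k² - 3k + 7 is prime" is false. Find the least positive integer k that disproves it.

k = 1: k² - 3k + 7 = 5, prime.
k = 2: k² - 3k + 7 = 5, prime.
k = 3: k² - 3k + 7 = 7, prime.
k = 4: k² - 3k + 7 = 11, prime.
k = 5: k² - 3k + 7 = 17, prime.
k = 6: k² - 3k + 7 = 25 = 5 × 5, composite.

k = 6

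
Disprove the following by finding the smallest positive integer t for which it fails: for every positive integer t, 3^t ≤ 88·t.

t = 6

t = 1: 3^t = 3 and 88·t = 88, so 3 ≤ 88.
t = 2: 3^t = 9 and 88·t = 176, so 9 ≤ 176.
t = 3: 3^t = 27 and 88·t = 264, so 27 ≤ 264.
t = 4: 3^t = 81 and 88·t = 352, so 81 ≤ 352.
t = 5: 3^t = 243 and 88·t = 440, so 243 ≤ 440.
t = 6: 3^t = 729 and 88·t = 528, so 729 > 528.
Thus t = 6 disproves the claim, and no smaller t works.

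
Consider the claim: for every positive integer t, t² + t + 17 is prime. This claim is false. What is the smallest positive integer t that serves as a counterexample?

For t = 1, 2, 3, 4, …, 13, 14, 15 the conclusion holds.
t = 16: t² + t + 17 = 289 = 17 × 17, composite.
So t = 16 is the smallest counterexample.

t = 16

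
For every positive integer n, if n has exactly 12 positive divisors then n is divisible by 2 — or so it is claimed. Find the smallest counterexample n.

We need the least positive integer n for which n has exactly 12 positive divisors but n is not divisible by 2.
For n = 60, 72, 84, 90, …, 294, 306, 308 the conclusion holds.
n = 315: τ(315) = 12; 315 mod 2 = 1.

n = 315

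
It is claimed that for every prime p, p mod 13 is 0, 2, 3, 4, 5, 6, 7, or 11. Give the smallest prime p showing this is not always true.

Check each prime p in order until the claim fails.
For p = 2, 3, 5, 7, 11, 13, 17, 19 the conclusion holds.
p = 23: 23 mod 13 = 10 — not in {0, 2, 3, 4, 5, 6, 7, 11}.
Thus p = 23 disproves the claim, and no smaller p works.

p = 23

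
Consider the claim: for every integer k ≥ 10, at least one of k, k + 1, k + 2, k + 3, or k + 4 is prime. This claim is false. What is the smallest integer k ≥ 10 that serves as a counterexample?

For k = 10, 11, 12, 13, …, 21, 22, 23 the conclusion holds.
k = 24: 24 = 2 × 12; 25 = 5 × 5; 26 = 2 × 13; 27 = 3 × 9; 28 = 2 × 14 — all composite.

k = 24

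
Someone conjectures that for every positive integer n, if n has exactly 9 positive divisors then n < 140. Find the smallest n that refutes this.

A counterexample is any positive integer n such that n has exactly 9 positive divisors but the claim fails; we check each in order.
n = 36: τ(36) = 9; 36 < 140.
n = 100: τ(100) = 9; 100 < 140.
n = 196: τ(196) = 9; 196 ≥ 140.

n = 196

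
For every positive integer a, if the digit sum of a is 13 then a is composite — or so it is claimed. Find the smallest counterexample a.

A counterexample is any positive integer a such that the digit sum of a is 13 but a is prime; we check each in order.
For a = 49, 58 the conclusion holds.
a = 67: digit sum 13; 67 is prime, not composite.

a = 67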